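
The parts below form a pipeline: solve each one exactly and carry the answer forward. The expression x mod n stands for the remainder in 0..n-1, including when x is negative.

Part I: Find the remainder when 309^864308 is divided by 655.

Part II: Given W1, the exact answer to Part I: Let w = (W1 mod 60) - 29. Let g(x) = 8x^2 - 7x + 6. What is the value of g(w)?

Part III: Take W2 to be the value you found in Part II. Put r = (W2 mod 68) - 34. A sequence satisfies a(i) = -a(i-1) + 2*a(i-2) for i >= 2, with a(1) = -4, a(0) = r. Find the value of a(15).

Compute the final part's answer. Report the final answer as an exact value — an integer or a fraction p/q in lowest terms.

283968

Part I: squarings mod 655: 309^1=309, 309^2=506, 309^4=586, 309^8=176, 309^16=191, 309^32=456, 309^64=301, 309^128=211, 309^256=636, 309^512=361, 309^1024=631, 309^2048=576, 309^4096=346, 309^8192=506, 309^16384=586, 309^32768=176, 309^65536=191, 309^131072=456, 309^262144=301, 309^524288=211; 309^864308 = 309^4 * 309^16 * 309^32 * 309^4096 * 309^8192 * 309^65536 * 309^262144 * 309^524288 = 191 (mod 655); answer 191
Part II: W1 = 191; w = -18; 8*(-18)^2 - 7*(-18)^1 + 6 = (2592) + (126) + (6) = 2724; answer 2724
Part III: W2 = 2724; r = -30; a(2) = -1*(-4) + 2*(-30) = -56; iterating: a(2)=-56, a(3)=48, a(4)=-160, a(5)=256, a(6)=-576, a(7)=1088, a(8)=-2240, a(9)=4416, a(10)=-8896, a(11)=17728, a(12)=-35520, a(13)=70976, a(14)=-142016, a(15)=283968; answer 283968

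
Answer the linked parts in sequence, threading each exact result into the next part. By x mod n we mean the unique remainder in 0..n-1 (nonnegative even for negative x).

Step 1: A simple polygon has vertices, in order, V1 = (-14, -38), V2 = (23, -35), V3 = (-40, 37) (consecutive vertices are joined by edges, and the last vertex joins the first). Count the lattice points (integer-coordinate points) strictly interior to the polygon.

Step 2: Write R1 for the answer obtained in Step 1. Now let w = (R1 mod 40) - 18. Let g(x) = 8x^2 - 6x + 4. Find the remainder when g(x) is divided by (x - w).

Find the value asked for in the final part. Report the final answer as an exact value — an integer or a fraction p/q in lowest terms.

108

Step 1: cross terms: (-14*-35 - 23*-38)=1364, (23*37 - -40*-35)=-549, (-40*-38 - -14*37)=2038; twice the area = |2853| = 2853; area = 2853/2; boundary points = 1 + 9 + 1 = 11; strictly interior points = area - boundary/2 + 1 = 1422; answer 1422
Step 2: R1 = 1422; w = 4; remainder = value at the root: 8*(4)^2 - 6*(4)^1 + 4 = (128) + (-24) + (4) = 108; answer 108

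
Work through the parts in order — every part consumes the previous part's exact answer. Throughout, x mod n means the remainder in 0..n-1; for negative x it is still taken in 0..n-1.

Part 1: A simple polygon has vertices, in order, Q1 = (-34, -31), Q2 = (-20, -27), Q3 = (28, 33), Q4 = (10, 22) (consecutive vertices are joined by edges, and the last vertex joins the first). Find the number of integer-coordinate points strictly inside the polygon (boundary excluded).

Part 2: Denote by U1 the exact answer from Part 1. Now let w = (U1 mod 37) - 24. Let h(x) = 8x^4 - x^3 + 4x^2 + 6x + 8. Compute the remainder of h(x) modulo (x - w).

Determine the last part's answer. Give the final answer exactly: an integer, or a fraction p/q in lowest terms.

Part 1: cross terms: (-34*-27 - -20*-31)=298, (-20*33 - 28*-27)=96, (28*22 - 10*33)=286, (10*-31 - -34*22)=438; twice the area = |1118| = 1118; area = 559; boundary points = 2 + 12 + 1 + 1 = 16; strictly interior points = area - boundary/2 + 1 = 552; answer 552
Part 2: U1 = 552; w = 10; remainder = value at the root: 8*(10)^4 - 1*(10)^3 + 4*(10)^2 + 6*(10)^1 + 8 = (80000) + (-1000) + (400) + (60) + (8) = 79468; answer 79468

79468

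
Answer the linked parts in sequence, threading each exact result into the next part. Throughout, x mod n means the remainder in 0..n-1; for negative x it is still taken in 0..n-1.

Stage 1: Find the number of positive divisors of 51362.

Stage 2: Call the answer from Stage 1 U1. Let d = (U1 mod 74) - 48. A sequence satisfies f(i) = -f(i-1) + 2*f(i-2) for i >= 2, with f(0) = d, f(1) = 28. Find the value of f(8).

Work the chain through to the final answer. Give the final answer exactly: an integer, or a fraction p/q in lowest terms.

Stage 1: 51362 = 2 * 61 * 421; number of divisors = (1+1) * (1+1) * (1+1) = 8; answer 8
Stage 2: U1 = 8; d = -40; f(2) = -1*(28) + 2*(-40) = -108; iterating: f(2)=-108, f(3)=164, f(4)=-380, f(5)=708, f(6)=-1468, f(7)=2884, f(8)=-5820; answer -5820

-5820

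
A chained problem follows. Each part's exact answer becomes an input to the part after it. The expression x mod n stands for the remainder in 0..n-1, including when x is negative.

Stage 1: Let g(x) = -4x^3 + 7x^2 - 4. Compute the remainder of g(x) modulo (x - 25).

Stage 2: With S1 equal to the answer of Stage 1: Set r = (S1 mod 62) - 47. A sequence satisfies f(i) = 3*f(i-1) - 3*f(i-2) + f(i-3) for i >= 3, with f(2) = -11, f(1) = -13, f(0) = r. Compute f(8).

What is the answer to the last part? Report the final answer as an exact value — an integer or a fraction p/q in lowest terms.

Stage 1: remainder = value at the root: -4*(25)^3 + 7*(25)^2 - 4 = (-62500) + (4375) + (-4) = -58129; answer -58129
Stage 2: S1 = -58129; r = -20; f(3) = 3*(-11) - 3*(-13) + 1*(-20) = -14; iterating: f(3)=-14, f(4)=-22, f(5)=-35, f(6)=-53, f(7)=-76, f(8)=-104; answer -104

-104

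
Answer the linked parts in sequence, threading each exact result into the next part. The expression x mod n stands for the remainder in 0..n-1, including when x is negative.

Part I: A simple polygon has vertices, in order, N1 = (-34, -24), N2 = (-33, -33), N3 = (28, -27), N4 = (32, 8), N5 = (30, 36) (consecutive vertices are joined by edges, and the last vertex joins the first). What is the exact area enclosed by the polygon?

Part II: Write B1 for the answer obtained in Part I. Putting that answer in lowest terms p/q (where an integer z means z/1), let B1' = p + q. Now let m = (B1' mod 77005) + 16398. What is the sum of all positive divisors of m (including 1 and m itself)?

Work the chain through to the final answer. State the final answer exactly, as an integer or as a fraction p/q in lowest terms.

25088

Part I: cross terms: (-34*-33 - -33*-24)=330, (-33*-27 - 28*-33)=1815, (28*8 - 32*-27)=1088, (32*36 - 30*8)=912, (30*-24 - -34*36)=504; twice the area = |4649| = 4649; area = 4649/2; answer 4649/2
Part II: B1 = 4649/2; threaded value p + q = 4651; m = 21049; 21049 = 7 * 31 * 97; sigma = (1 + 7) * (1 + 31) * (1 + 97) = 8 * 32 * 98 = 25088; answer 25088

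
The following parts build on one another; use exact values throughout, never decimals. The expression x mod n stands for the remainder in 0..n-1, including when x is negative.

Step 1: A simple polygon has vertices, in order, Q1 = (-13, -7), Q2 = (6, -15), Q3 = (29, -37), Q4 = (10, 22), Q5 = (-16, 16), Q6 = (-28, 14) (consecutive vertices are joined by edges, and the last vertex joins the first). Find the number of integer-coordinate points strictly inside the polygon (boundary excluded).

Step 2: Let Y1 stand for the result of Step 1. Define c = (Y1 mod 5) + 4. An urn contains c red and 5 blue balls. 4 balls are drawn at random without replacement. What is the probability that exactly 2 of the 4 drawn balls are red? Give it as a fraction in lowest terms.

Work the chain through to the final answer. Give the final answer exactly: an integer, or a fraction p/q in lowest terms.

5/11

Step 1: cross terms: (-13*-15 - 6*-7)=237, (6*-37 - 29*-15)=213, (29*22 - 10*-37)=1008, (10*16 - -16*22)=512, (-16*14 - -28*16)=224, (-28*-7 - -13*14)=378; twice the area = |2572| = 2572; area = 1286; boundary points = 1 + 1 + 1 + 2 + 2 + 3 = 10; strictly interior points = area - boundary/2 + 1 = 1282; answer 1282
Step 2: Y1 = 1282; c = 6; total draws C(11,4) = 330; favorable C(6,2)*C(5,2) = 150; P = 5/11; answer 5/11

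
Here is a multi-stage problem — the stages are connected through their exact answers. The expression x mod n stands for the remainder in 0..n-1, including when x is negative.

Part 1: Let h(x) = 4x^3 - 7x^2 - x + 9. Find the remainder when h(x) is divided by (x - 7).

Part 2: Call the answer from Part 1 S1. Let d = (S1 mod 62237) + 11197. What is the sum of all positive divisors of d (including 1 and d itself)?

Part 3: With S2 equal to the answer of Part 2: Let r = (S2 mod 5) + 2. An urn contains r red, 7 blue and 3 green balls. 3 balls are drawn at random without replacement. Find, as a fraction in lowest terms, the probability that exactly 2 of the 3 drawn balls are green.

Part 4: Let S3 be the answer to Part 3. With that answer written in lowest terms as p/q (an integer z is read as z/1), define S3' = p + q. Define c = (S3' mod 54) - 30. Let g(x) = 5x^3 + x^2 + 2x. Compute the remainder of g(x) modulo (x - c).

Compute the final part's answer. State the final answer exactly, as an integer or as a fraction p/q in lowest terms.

8

Part 1: remainder = value at the root: 4*(7)^3 - 7*(7)^2 - 1*(7)^1 + 9 = (1372) + (-343) + (-7) + (9) = 1031; answer 1031
Part 2: S1 = 1031; d = 12228; 12228 = 2^2 * 3 * 1019; sigma = (1 + 2 + 4) * (1 + 3) * (1 + 1019) = 7 * 4 * 1020 = 28560; answer 28560
Part 3: S2 = 28560; r = 2; total draws C(12,3) = 220; favorable C(3,2)*C(9,1) = 27; P = 27/220; answer 27/220
Part 4: S3 = 27/220; threaded value p + q = 247; c = 1; remainder = value at the root: 5*(1)^3 + 1*(1)^2 + 2*(1)^1 = (5) + (1) + (2) = 8; answer 8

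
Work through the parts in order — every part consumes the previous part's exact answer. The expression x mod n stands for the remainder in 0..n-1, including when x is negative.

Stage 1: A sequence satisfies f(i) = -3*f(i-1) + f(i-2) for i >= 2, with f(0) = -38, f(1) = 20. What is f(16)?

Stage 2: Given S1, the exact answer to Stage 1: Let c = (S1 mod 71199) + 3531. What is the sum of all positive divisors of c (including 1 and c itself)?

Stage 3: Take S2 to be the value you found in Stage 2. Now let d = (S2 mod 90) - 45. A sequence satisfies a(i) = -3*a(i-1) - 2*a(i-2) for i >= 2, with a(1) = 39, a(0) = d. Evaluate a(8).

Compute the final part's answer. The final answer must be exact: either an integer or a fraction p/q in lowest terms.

Stage 1: f(2) = -3*(20) + 1*(-38) = -98; iterating: f(2)=-98, f(3)=314, f(4)=-1040, f(5)=3434, f(6)=-11342, f(7)=37460, f(8)=-123722, f(9)=408626, f(10)=-1349600, f(11)=4457426, f(12)=-14721878, f(13)=48623060, f(14)=-160591058, f(15)=530396234, f(16)=-1751779760; answer -1751779760
Stage 2: S1 = -1751779760; c = 3967; 3967 is prime, so its only divisors are 1 and 3967; sigma = 1 + 3967 = 3968; answer 3968
Stage 3: S2 = 3968; d = -37; a(2) = -3*(39) - 2*(-37) = -43; iterating: a(2)=-43, a(3)=51, a(4)=-67, a(5)=99, a(6)=-163, a(7)=291, a(8)=-547; answer -547

-547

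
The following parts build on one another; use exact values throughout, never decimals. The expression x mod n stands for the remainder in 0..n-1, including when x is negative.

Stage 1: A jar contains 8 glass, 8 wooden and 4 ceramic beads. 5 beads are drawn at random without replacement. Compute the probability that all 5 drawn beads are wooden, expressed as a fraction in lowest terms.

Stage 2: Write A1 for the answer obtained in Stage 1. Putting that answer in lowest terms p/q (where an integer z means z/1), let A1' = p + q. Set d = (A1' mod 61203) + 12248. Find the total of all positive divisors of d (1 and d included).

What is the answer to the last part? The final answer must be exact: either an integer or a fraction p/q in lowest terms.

Stage 1: total draws C(20,5) = 15504; favorable C(8,5) = 56; P = 7/1938; answer 7/1938
Stage 2: A1 = 7/1938; threaded value p + q = 1945; d = 14193; 14193 = 3^2 * 19 * 83; sigma = (1 + 3 + 9) * (1 + 19) * (1 + 83) = 13 * 20 * 84 = 21840; answer 21840

21840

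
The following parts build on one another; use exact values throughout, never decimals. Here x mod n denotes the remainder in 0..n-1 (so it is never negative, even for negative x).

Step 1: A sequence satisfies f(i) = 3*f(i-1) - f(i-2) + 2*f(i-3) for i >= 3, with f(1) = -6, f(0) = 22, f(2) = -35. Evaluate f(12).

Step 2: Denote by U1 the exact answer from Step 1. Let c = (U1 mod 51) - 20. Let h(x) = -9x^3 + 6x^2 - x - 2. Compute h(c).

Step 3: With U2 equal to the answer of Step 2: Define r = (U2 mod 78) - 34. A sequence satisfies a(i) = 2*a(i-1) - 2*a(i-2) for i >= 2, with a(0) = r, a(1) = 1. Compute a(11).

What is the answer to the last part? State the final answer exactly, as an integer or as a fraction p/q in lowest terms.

Step 1: f(3) = 3*(-35) - 1*(-6) + 2*(22) = -55; iterating: f(3)=-55, f(4)=-142, f(5)=-441, f(6)=-1291, f(7)=-3716, f(8)=-10739, f(9)=-31083, f(10)=-89942, f(11)=-260221, f(12)=-752887; answer -752887
Step 2: U1 = -752887; c = 6; -9*(6)^3 + 6*(6)^2 - 1*(6)^1 - 2 = (-1944) + (216) + (-6) + (-2) = -1736; answer -1736
Step 3: U2 = -1736; r = 24; a(2) = 2*(1) - 2*(24) = -46; iterating: a(2)=-46, a(3)=-94, a(4)=-96, a(5)=-4, a(6)=184, a(7)=376, a(8)=384, a(9)=16, a(10)=-736, a(11)=-1504; answer -1504

-1504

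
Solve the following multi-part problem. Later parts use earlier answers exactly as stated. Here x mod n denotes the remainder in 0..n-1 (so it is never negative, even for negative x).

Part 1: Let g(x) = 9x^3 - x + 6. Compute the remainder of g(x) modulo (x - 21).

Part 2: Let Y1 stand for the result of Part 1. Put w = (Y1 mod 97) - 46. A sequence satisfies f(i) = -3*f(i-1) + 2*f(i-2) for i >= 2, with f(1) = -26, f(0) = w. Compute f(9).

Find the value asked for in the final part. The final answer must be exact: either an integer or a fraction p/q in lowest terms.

Part 1: remainder = value at the root: 9*(21)^3 - 1*(21)^1 + 6 = (83349) + (-21) + (6) = 83334; answer 83334
Part 2: Y1 = 83334; w = -35; f(2) = -3*(-26) + 2*(-35) = 8; iterating: f(2)=8, f(3)=-76, f(4)=244, f(5)=-884, f(6)=3140, f(7)=-11188, f(8)=39844, f(9)=-141908; answer -141908

-141908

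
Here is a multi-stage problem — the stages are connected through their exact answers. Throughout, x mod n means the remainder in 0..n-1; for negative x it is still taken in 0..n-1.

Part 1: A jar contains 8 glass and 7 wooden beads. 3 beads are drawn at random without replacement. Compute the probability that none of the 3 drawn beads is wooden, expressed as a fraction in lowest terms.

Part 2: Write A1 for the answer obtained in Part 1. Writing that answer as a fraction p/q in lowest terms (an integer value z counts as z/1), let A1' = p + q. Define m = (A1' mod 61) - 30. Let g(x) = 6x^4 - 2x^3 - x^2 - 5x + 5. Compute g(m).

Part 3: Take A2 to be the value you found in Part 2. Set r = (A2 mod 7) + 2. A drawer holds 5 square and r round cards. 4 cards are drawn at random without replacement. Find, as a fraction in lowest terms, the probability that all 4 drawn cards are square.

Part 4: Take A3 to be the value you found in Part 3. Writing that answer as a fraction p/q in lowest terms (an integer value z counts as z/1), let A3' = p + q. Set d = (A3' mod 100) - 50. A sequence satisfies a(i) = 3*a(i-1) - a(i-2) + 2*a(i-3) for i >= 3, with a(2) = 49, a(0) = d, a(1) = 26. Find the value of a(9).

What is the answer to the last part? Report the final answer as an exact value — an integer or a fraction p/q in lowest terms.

Part 1: total draws C(15,3) = 455; favorable C(8,3) = 56; P = 8/65; answer 8/65
Part 2: A1 = 8/65; threaded value p + q = 73; m = -18; 6*(-18)^4 - 2*(-18)^3 - 1*(-18)^2 - 5*(-18)^1 + 5 = (629856) + (11664) + (-324) + (90) + (5) = 641291; answer 641291
Part 3: A2 = 641291; r = 2; total draws C(7,4) = 35; favorable C(5,4) = 5; P = 1/7; answer 1/7
Part 4: A3 = 1/7; threaded value p + q = 8; d = -42; a(3) = 3*(49) - 1*(26) + 2*(-42) = 37; iterating: a(3)=37, a(4)=114, a(5)=403, a(6)=1169, a(7)=3332, a(8)=9633, a(9)=27905; answer 27905

27905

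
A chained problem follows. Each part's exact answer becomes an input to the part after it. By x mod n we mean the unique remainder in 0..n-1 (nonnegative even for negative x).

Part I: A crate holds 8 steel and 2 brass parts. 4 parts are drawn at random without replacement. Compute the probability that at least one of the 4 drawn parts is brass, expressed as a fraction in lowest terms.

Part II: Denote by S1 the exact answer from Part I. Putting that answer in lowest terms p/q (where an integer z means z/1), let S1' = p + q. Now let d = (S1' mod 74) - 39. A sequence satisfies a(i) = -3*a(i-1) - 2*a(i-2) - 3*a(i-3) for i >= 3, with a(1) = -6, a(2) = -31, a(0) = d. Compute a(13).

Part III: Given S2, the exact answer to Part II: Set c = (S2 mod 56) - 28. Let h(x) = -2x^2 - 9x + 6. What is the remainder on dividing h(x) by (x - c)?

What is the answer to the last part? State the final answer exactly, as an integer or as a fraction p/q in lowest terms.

-1695

Part I: total draws C(10,4) = 210; complement C(8,4) = 70; favorable 210 - 70 = 140; P = 2/3; answer 2/3
Part II: S1 = 2/3; threaded value p + q = 5; d = -34; a(3) = -3*(-31) - 2*(-6) - 3*(-34) = 207; iterating: a(3)=207, a(4)=-541, a(5)=1302, a(6)=-3445, a(7)=9354, a(8)=-25078, a(9)=66861, a(10)=-178489, a(11)=476979, a(12)=-1274542, a(13)=3405135; answer 3405135
Part III: S2 = 3405135; c = 27; remainder = value at the root: -2*(27)^2 - 9*(27)^1 + 6 = (-1458) + (-243) + (6) = -1695; answer -1695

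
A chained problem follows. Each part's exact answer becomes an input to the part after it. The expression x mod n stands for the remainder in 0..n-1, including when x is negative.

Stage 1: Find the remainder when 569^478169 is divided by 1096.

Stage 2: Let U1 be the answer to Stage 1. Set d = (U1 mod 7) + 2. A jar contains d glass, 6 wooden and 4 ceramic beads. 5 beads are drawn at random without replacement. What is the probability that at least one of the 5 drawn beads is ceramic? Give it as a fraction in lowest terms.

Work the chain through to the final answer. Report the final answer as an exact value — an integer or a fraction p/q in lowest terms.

Stage 1: squarings mod 1096: 569^1=569, 569^2=441, 569^4=489, 569^8=193, 569^16=1081, 569^32=225, 569^64=209, 569^128=937, 569^256=73, 569^512=945, 569^1024=881, 569^2048=193, 569^4096=1081, 569^8192=225, 569^16384=209, 569^32768=937, 569^65536=73, 569^131072=945, 569^262144=881; 569^478169 = 569^1 * 569^8 * 569^16 * 569^64 * 569^128 * 569^256 * 569^512 * 569^2048 * 569^16384 * 569^65536 * 569^131072 * 569^262144 = 497 (mod 1096); answer 497
Stage 2: U1 = 497; d = 2; total draws C(12,5) = 792; complement C(8,5) = 56; favorable 792 - 56 = 736; P = 92/99; answer 92/99

92/99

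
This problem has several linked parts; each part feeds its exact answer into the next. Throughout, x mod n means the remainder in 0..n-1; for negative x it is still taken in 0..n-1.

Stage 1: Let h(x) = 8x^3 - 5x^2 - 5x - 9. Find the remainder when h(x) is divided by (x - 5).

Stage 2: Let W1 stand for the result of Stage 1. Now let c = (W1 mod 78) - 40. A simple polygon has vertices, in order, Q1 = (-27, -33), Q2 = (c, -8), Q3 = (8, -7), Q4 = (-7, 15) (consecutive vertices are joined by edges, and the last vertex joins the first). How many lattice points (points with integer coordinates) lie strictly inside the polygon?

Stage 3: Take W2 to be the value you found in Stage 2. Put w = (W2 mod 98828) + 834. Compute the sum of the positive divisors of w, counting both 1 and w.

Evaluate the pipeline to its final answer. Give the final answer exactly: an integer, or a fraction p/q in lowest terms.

2592

Stage 1: remainder = value at the root: 8*(5)^3 - 5*(5)^2 - 5*(5)^1 - 9 = (1000) + (-125) + (-25) + (-9) = 841; answer 841
Stage 2: W1 = 841; c = 21; cross terms: (-27*-8 - 21*-33)=909, (21*-7 - 8*-8)=-83, (8*15 - -7*-7)=71, (-7*-33 - -27*15)=636; twice the area = |1533| = 1533; area = 1533/2; boundary points = 1 + 1 + 1 + 4 = 7; strictly interior points = area - boundary/2 + 1 = 764; answer 764
Stage 3: W2 = 764; w = 1598; 1598 = 2 * 17 * 47; sigma = (1 + 2) * (1 + 17) * (1 + 47) = 3 * 18 * 48 = 2592; answer 2592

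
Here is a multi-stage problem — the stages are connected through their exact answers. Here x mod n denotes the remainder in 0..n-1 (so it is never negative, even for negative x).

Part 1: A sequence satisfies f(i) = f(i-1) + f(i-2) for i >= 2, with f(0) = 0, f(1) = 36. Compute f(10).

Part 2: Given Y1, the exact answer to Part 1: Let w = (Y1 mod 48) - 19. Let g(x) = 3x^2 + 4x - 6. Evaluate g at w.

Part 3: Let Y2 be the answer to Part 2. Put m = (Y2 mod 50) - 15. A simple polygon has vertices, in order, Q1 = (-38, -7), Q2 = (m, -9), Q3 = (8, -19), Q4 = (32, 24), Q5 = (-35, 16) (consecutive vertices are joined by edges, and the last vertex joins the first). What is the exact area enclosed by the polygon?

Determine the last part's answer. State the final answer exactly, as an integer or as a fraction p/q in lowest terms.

3443/2

Part 1: f(2) = 1*(36) + 1*(0) = 36; iterating: f(2)=36, f(3)=72, f(4)=108, f(5)=180, f(6)=288, f(7)=468, f(8)=756, f(9)=1224, f(10)=1980; answer 1980
Part 2: Y1 = 1980; w = -7; 3*(-7)^2 + 4*(-7)^1 - 6 = (147) + (-28) + (-6) = 113; answer 113
Part 3: Y2 = 113; m = -2; cross terms: (-38*-9 - -2*-7)=328, (-2*-19 - 8*-9)=110, (8*24 - 32*-19)=800, (32*16 - -35*24)=1352, (-35*-7 - -38*16)=853; twice the area = |3443| = 3443; area = 3443/2; answer 3443/2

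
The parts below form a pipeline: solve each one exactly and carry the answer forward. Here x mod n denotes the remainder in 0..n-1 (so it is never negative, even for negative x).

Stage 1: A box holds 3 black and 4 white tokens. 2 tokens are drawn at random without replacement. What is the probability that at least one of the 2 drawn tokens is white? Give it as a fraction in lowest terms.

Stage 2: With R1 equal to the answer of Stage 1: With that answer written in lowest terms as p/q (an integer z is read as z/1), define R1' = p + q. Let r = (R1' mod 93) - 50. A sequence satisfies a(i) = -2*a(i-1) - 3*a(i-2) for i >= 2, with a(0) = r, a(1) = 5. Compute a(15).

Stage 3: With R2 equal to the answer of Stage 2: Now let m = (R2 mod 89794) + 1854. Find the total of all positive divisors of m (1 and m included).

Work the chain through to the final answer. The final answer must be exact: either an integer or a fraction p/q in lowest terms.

Stage 1: total draws C(7,2) = 21; complement C(3,2) = 3; favorable 21 - 3 = 18; P = 6/7; answer 6/7
Stage 2: R1 = 6/7; threaded value p + q = 13; r = -37; a(2) = -2*(5) - 3*(-37) = 101; iterating: a(2)=101, a(3)=-217, a(4)=131, a(5)=389, a(6)=-1171, a(7)=1175, a(8)=1163, a(9)=-5851, a(10)=8213, a(11)=1127, a(12)=-26893, a(13)=50405, a(14)=-20131, a(15)=-110953; answer -110953
Stage 3: R2 = -110953; m = 70489; 70489 is prime, so its only divisors are 1 and 70489; sigma = 1 + 70489 = 70490; answer 70490

70490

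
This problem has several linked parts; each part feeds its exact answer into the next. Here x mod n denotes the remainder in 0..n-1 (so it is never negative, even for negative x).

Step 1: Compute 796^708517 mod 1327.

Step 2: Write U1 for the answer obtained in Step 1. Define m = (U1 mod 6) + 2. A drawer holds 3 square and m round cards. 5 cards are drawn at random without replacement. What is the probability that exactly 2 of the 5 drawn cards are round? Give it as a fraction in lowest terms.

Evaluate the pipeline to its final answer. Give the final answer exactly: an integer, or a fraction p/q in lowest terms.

Step 1: squarings mod 1327: 796^1=796, 796^2=637, 796^4=1034, 796^8=921, 796^16=288, 796^32=670, 796^64=374, 796^128=541, 796^256=741, 796^512=1030, 796^1024=627, 796^2048=337, 796^4096=774, 796^8192=599, 796^16384=511, 796^32768=1029, 796^65536=1222, 796^131072=409, 796^262144=79, 796^524288=933; 796^708517 = 796^1 * 796^4 * 796^32 * 796^128 * 796^256 * 796^512 * 796^1024 * 796^2048 * 796^16384 * 796^32768 * 796^131072 * 796^524288 = 754 (mod 1327); answer 754
Step 2: U1 = 754; m = 6; total draws C(9,5) = 126; favorable C(6,2)*C(3,3) = 15; P = 5/42; answer 5/42

5/42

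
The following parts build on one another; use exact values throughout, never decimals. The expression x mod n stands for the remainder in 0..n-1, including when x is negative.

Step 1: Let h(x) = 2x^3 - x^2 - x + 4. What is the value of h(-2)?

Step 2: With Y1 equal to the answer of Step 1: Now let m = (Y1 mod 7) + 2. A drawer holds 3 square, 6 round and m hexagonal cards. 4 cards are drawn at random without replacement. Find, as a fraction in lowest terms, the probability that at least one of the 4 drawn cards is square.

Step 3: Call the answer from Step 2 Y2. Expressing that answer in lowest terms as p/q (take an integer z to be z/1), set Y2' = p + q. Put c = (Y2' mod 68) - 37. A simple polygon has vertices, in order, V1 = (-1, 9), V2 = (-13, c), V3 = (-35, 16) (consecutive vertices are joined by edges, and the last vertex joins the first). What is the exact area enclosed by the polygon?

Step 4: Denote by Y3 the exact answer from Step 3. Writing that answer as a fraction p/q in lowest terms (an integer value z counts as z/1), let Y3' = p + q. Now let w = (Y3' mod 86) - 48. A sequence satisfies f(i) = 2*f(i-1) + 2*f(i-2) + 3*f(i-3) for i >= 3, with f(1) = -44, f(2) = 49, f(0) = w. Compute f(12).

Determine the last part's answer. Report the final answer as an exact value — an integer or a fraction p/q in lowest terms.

-1430840

Step 1: 2*(-2)^3 - 1*(-2)^2 - 1*(-2)^1 + 4 = (-16) + (-4) + (2) + (4) = -14; answer -14
Step 2: Y1 = -14; m = 2; total draws C(11,4) = 330; complement C(8,4) = 70; favorable 330 - 70 = 260; P = 26/33; answer 26/33
Step 3: Y2 = 26/33; threaded value p + q = 59; c = 22; cross terms: (-1*22 - -13*9)=95, (-13*16 - -35*22)=562, (-35*9 - -1*16)=-299; twice the area = |358| = 358; area = 179; answer 179
Step 4: Y3 = 179; threaded value p + q = 180; w = -40; f(3) = 2*(49) + 2*(-44) + 3*(-40) = -110; iterating: f(3)=-110, f(4)=-254, f(5)=-581, f(6)=-2000, f(7)=-5924, f(8)=-17591, f(9)=-53030, f(10)=-159014, f(11)=-476861, f(12)=-1430840; answer -1430840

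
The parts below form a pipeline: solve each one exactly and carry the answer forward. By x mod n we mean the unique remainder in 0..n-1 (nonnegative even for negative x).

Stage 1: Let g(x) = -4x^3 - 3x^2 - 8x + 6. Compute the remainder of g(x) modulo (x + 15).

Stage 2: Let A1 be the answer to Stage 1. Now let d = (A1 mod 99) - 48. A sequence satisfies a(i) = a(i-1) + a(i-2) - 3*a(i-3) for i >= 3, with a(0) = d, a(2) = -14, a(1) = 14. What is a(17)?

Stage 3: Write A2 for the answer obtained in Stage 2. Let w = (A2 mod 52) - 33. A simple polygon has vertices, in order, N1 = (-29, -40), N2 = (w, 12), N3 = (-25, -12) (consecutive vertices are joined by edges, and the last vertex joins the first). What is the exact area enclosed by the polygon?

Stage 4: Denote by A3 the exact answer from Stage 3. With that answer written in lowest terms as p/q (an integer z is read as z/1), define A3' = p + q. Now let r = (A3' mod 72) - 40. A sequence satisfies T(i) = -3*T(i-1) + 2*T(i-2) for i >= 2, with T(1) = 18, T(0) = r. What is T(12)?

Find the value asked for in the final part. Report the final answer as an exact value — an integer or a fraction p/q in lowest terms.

-6271296

Stage 1: remainder = value at the root: -4*(-15)^3 - 3*(-15)^2 - 8*(-15)^1 + 6 = (13500) + (-675) + (120) + (6) = 12951; answer 12951
Stage 2: A1 = 12951; d = 33; a(3) = 1*(-14) + 1*(14) - 3*(33) = -99; iterating: a(3)=-99, a(4)=-155, a(5)=-212, a(6)=-70, a(7)=183, a(8)=749, a(9)=1142, a(10)=1342, a(11)=237, a(12)=-1847, a(13)=-5636, a(14)=-8194, a(15)=-8289, a(16)=425, a(17)=16718; answer 16718
Stage 3: A2 = 16718; w = -7; cross terms: (-29*12 - -7*-40)=-628, (-7*-12 - -25*12)=384, (-25*-40 - -29*-12)=652; twice the area = |408| = 408; area = 204; answer 204
Stage 4: A3 = 204; threaded value p + q = 205; r = 21; T(2) = -3*(18) + 2*(21) = -12; iterating: T(2)=-12, T(3)=72, T(4)=-240, T(5)=864, T(6)=-3072, T(7)=10944, T(8)=-38976, T(9)=138816, T(10)=-494400, T(11)=1760832, T(12)=-6271296; answer -6271296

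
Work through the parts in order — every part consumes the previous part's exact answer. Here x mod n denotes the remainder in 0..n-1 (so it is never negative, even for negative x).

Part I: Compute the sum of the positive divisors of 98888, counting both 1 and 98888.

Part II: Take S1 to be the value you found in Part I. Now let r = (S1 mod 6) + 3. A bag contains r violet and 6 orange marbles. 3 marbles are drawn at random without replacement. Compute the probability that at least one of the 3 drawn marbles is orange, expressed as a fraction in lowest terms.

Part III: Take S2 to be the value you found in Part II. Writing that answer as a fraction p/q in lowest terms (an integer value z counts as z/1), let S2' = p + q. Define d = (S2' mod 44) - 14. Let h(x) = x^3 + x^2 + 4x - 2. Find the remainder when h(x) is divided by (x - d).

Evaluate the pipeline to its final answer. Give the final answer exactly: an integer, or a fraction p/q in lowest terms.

9784

Part I: 98888 = 2^3 * 47 * 263; sigma = (1 + 2 + 4 + 8) * (1 + 47) * (1 + 263) = 15 * 48 * 264 = 190080; answer 190080
Part II: S1 = 190080; r = 3; total draws C(9,3) = 84; complement C(3,3) = 1; favorable 84 - 1 = 83; P = 83/84; answer 83/84
Part III: S2 = 83/84; threaded value p + q = 167; d = 21; remainder = value at the root: 1*(21)^3 + 1*(21)^2 + 4*(21)^1 - 2 = (9261) + (441) + (84) + (-2) = 9784; answer 9784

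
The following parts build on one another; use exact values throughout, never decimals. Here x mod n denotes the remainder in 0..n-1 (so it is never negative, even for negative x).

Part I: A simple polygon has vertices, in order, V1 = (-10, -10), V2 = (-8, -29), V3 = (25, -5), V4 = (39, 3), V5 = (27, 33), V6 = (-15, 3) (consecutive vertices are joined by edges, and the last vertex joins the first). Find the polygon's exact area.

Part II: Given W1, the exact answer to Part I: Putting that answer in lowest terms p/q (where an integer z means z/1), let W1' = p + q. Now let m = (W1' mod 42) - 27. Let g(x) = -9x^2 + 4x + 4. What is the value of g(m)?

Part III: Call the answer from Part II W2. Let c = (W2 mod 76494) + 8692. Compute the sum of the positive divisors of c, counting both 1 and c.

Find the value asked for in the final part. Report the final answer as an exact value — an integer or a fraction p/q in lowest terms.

Part I: cross terms: (-10*-29 - -8*-10)=210, (-8*-5 - 25*-29)=765, (25*3 - 39*-5)=270, (39*33 - 27*3)=1206, (27*3 - -15*33)=576, (-15*-10 - -10*3)=180; twice the area = |3207| = 3207; area = 3207/2; answer 3207/2
Part II: W1 = 3207/2; threaded value p + q = 3209; m = -10; -9*(-10)^2 + 4*(-10)^1 + 4 = (-900) + (-40) + (4) = -936; answer -936
Part III: W2 = -936; c = 84250; 84250 = 2 * 5^3 * 337; sigma = (1 + 2) * (1 + 5 + 25 + 125) * (1 + 337) = 3 * 156 * 338 = 158184; answer 158184

158184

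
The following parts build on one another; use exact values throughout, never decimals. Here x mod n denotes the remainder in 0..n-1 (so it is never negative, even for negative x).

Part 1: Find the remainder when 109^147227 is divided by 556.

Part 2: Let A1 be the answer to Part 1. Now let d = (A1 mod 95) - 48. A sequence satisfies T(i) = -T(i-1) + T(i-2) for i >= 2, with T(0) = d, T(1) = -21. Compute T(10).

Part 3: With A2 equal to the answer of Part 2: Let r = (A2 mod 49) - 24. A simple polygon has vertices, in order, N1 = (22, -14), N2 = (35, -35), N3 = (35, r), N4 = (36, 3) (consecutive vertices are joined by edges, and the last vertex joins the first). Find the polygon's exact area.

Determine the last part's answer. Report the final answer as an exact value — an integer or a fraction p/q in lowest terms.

Part 1: squarings mod 556: 109^1=109, 109^2=205, 109^4=325, 109^8=541, 109^16=225, 109^32=29, 109^64=285, 109^128=49, 109^256=177, 109^512=193, 109^1024=553, 109^2048=9, 109^4096=81, 109^8192=445, 109^16384=89, 109^32768=137, 109^65536=421, 109^131072=433; 109^147227 = 109^1 * 109^2 * 109^8 * 109^16 * 109^256 * 109^512 * 109^1024 * 109^2048 * 109^4096 * 109^8192 * 109^131072 = 389 (mod 556); answer 389
Part 2: A1 = 389; d = -39; T(2) = -1*(-21) + 1*(-39) = -18; iterating: T(2)=-18, T(3)=-3, T(4)=-15, T(5)=12, T(6)=-27, T(7)=39, T(8)=-66, T(9)=105, T(10)=-171; answer -171
Part 3: A2 = -171; r = 1; cross terms: (22*-35 - 35*-14)=-280, (35*1 - 35*-35)=1260, (35*3 - 36*1)=69, (36*-14 - 22*3)=-570; twice the area = |479| = 479; area = 479/2; answer 479/2

479/2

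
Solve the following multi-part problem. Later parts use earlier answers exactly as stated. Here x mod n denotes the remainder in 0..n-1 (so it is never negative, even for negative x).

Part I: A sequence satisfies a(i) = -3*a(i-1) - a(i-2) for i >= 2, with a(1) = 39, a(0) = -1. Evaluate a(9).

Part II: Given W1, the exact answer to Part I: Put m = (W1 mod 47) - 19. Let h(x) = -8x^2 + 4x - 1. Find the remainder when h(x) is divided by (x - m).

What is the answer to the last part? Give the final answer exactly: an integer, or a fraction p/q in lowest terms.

Part I: a(2) = -3*(39) - 1*(-1) = -116; iterating: a(2)=-116, a(3)=309, a(4)=-811, a(5)=2124, a(6)=-5561, a(7)=14559, a(8)=-38116, a(9)=99789; answer 99789
Part II: W1 = 99789; m = -11; remainder = value at the root: -8*(-11)^2 + 4*(-11)^1 - 1 = (-968) + (-44) + (-1) = -1013; answer -1013

-1013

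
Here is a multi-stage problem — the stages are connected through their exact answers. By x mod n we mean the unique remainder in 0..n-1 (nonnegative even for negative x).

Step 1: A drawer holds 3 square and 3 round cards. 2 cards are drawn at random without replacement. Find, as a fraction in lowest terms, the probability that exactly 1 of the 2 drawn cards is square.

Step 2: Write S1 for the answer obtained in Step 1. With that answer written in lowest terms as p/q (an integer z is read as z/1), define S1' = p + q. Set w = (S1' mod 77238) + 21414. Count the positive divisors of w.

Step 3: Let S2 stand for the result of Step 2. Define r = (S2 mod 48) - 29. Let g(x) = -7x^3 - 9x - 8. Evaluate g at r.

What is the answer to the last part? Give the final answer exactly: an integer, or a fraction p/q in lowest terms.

Step 1: total draws C(6,2) = 15; favorable C(3,1)*C(3,1) = 9; P = 3/5; answer 3/5
Step 2: S1 = 3/5; threaded value p + q = 8; w = 21422; 21422 = 2 * 10711; number of divisors = (1+1) * (1+1) = 4; answer 4
Step 3: S2 = 4; r = -25; -7*(-25)^3 - 9*(-25)^1 - 8 = (109375) + (225) + (-8) = 109592; answer 109592

109592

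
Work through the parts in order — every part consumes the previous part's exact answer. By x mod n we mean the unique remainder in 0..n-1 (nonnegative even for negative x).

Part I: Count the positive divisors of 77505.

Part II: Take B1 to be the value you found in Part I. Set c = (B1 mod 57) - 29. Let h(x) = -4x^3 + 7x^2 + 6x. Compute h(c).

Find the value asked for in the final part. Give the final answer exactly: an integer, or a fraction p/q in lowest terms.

40005

Part I: 77505 = 3 * 5 * 5167; number of divisors = (1+1) * (1+1) * (1+1) = 8; answer 8
Part II: B1 = 8; c = -21; -4*(-21)^3 + 7*(-21)^2 + 6*(-21)^1 = (37044) + (3087) + (-126) = 40005; answer 40005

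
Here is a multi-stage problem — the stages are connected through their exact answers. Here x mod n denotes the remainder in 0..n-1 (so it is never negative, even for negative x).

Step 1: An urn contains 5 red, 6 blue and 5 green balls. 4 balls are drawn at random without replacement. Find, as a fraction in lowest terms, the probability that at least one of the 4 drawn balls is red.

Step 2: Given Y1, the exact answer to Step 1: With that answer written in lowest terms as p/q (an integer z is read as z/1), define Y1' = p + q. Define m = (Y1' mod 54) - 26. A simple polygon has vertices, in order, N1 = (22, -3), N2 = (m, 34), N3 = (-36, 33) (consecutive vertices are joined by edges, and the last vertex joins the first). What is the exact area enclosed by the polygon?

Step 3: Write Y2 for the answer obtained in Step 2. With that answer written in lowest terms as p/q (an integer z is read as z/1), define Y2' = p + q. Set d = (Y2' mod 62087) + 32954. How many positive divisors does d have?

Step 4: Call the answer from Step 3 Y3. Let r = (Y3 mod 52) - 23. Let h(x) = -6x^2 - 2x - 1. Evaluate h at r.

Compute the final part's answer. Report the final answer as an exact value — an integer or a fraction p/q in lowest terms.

-1321

Step 1: total draws C(16,4) = 1820; complement C(11,4) = 330; favorable 1820 - 330 = 1490; P = 149/182; answer 149/182
Step 2: Y1 = 149/182; threaded value p + q = 331; m = -19; cross terms: (22*34 - -19*-3)=691, (-19*33 - -36*34)=597, (-36*-3 - 22*33)=-618; twice the area = |670| = 670; area = 335; answer 335
Step 3: Y2 = 335; threaded value p + q = 336; d = 33290; 33290 = 2 * 5 * 3329; number of divisors = (1+1) * (1+1) * (1+1) = 8; answer 8
Step 4: Y3 = 8; r = -15; -6*(-15)^2 - 2*(-15)^1 - 1 = (-1350) + (30) + (-1) = -1321; answer -1321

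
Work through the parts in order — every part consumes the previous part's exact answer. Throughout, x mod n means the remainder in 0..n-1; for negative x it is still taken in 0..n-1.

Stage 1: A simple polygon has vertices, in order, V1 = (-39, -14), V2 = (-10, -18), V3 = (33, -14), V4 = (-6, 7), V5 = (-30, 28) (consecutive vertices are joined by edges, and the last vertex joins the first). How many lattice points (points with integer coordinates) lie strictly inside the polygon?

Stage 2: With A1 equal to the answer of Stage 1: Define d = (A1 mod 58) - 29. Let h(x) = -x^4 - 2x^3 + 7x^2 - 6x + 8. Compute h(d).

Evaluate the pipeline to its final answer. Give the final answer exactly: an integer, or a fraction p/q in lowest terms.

Stage 1: cross terms: (-39*-18 - -10*-14)=562, (-10*-14 - 33*-18)=734, (33*7 - -6*-14)=147, (-6*28 - -30*7)=42, (-30*-14 - -39*28)=1512; twice the area = |2997| = 2997; area = 2997/2; boundary points = 1 + 1 + 3 + 3 + 3 = 11; strictly interior points = area - boundary/2 + 1 = 1494; answer 1494
Stage 2: A1 = 1494; d = 15; -1*(15)^4 - 2*(15)^3 + 7*(15)^2 - 6*(15)^1 + 8 = (-50625) + (-6750) + (1575) + (-90) + (8) = -55882; answer -55882

-55882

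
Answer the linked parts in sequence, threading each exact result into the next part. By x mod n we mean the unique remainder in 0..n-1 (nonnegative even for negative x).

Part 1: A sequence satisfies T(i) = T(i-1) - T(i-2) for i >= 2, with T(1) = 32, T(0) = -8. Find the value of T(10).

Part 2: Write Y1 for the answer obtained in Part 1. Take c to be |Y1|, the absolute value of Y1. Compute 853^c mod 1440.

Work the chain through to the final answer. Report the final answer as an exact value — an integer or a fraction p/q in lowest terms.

481

Part 1: T(2) = 1*(32) - 1*(-8) = 40; iterating: T(2)=40, T(3)=8, T(4)=-32, T(5)=-40, T(6)=-8, T(7)=32, T(8)=40, T(9)=8, T(10)=-32; answer -32
Part 2: Y1 = -32; c = 32; squarings mod 1440: 853^1=853, 853^2=409, 853^4=241, 853^8=481, 853^16=961, 853^32=481; 853^32 = 853^32 = 481 (mod 1440); answer 481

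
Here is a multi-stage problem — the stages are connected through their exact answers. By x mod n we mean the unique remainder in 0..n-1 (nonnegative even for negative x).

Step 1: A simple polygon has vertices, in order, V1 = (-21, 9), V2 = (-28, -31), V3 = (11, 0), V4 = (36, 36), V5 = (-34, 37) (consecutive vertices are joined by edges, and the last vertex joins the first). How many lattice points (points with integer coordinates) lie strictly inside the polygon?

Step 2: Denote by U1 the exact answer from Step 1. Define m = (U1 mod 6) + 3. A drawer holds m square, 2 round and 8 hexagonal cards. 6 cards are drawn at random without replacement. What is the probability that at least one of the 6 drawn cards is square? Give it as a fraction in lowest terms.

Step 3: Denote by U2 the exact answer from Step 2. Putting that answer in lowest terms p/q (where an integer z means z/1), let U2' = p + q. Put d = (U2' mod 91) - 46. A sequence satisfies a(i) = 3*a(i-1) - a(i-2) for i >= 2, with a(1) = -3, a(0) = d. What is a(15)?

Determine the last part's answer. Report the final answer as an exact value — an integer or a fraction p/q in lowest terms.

4495722

Step 1: cross terms: (-21*-31 - -28*9)=903, (-28*0 - 11*-31)=341, (11*36 - 36*0)=396, (36*37 - -34*36)=2556, (-34*9 - -21*37)=471; twice the area = |4667| = 4667; area = 4667/2; boundary points = 1 + 1 + 1 + 1 + 1 = 5; strictly interior points = area - boundary/2 + 1 = 2332; answer 2332
Step 2: U1 = 2332; m = 7; total draws C(17,6) = 12376; complement C(10,6) = 210; favorable 12376 - 210 = 12166; P = 869/884; answer 869/884
Step 3: U2 = 869/884; threaded value p + q = 1753; d = -22; a(2) = 3*(-3) - 1*(-22) = 13; iterating: a(2)=13, a(3)=42, a(4)=113, a(5)=297, a(6)=778, a(7)=2037, a(8)=5333, a(9)=13962, a(10)=36553, a(11)=95697, a(12)=250538, a(13)=655917, a(14)=1717213, a(15)=4495722; answer 4495722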